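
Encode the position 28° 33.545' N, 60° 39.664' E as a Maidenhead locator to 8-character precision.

Offset from 180°W / 90°S: lon 240.66107°, lat 118.55908°.
Field: lon ⌊240.66107/20⌋ = 12 → M; lat ⌊118.55908/10⌋ = 11 → L.
Square: lon ⌊0.66107/2⌋ = 0; lat ⌊8.55908/1⌋ = 8.
Subsquare: lon ⌊0.66107/0.0833333⌋ = 7 → h; lat ⌊0.55908/0.0416667⌋ = 13 → n.
Extended square: lon ⌊0.07773/0.00833333⌋ = 9; lat ⌊0.01742/0.00416667⌋ = 4.

ML08hn94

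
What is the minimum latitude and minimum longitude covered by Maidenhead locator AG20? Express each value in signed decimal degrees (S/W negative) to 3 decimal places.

Field A=0, G=6: +0·20° lon, +6·10° lat → SW at lon -180°, lat -30°.
Square 2, 0: +2·2° lon, +0·1° lat → SW at lon -176°, lat -30°.
latitude -30.000, longitude -176.000.

-30.000, -176.000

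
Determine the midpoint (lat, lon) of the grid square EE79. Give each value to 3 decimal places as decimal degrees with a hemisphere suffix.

Field E=4, E=4: +4·20° lon, +4·10° lat → SW at lon -100°, lat -50°.
Square 7, 9: +7·2° lon, +9·1° lat → SW at lon -86°, lat -41°.
Cell spans 2° lon × 1° lat. Centre is SW corner plus half of each.
latitude 40.500° S, longitude 85.000° W.

40.500° S, 85.000° W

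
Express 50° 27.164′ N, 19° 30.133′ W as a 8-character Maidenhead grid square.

Shift to the Maidenhead origin (180°W, 90°S): lon 160.49778, lat 140.45273.
Field: 160.49778/20 → 8 → I, 140.45273/10 → 14 → O; chars IO.
Square: 0.49778/2 → 0, 0.45273/1 → 0; chars 00.
Subsquare: 0.49778/0.0833333 → 5 → f, 0.45273/0.0416667 → 10 → k; chars fk.
Extended square: 0.08112/0.00833333 → 9, 0.03607/0.00416667 → 8; chars 98.

IO00fk98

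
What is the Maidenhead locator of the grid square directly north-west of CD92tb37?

CD92tb28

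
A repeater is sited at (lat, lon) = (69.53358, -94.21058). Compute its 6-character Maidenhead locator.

EP29vm

Offset from 180°W / 90°S: lon 85.7894°, lat 159.5336°.
Field: 85.7894/20 → 4 → E, 159.5336/10 → 15 → P; chars EP.
Square: 5.7894/2 → 2, 9.5336/1 → 9; chars 29.
Subsquare: 1.7894/0.0833333 → 21 → v, 0.5336/0.0416667 → 12 → m; chars vm.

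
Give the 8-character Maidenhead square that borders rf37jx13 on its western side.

RF37jx03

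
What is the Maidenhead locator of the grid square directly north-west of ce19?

Longitude square 1; −1 → 0.
Latitude square 9; +1 → 10, wraps to 0, carry into field.
Latitude field E = 4; +1 → 5 = F.

CF00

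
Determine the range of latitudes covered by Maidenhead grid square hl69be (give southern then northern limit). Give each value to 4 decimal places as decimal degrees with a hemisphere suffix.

29.1667° N, 29.2083° N

Field H=7, L=11: +7·20° lon, +11·10° lat → SW at lon -40°, lat 20°.
Square 6, 9: +6·2° lon, +9·1° lat → SW at lon -28°, lat 29°.
Subsquare b=1, e=4: +1·0.0833333° lon, +4·0.0416667° lat → SW at lon -27.9167°, lat 29.1667°.
Cell spans 0.0833333° lon × 0.0416667° lat.
south 29.1667° N, north 29.2083° N.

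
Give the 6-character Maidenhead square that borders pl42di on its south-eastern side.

Longitude subsquare d = 3; +1 → 4 = e.
Latitude subsquare i = 8; −1 → 7 = h.

PL42eh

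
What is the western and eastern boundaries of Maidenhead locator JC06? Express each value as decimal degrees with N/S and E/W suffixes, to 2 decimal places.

0.00° E, 2.00° E

Field J=9, C=2: +9·20° lon, +2·10° lat → SW at lon 0°, lat -70°.
Square 0, 6: +0·2° lon, +6·1° lat → SW at lon 0°, lat -64°.
Cell spans 2° lon × 1° lat.
west 0.00° E, east 2.00° E.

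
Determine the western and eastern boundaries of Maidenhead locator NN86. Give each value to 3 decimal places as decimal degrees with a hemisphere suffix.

96.000° E, 98.000° E

Field N=13, N=13: +13·20° lon, +13·10° lat → SW at lon 80°, lat 40°.
Square 8, 6: +8·2° lon, +6·1° lat → SW at lon 96°, lat 46°.
Cell spans 2° lon × 1° lat.
west 96.000° E, east 98.000° E.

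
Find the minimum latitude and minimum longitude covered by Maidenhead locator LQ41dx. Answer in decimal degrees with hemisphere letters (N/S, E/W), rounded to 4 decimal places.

71.9583° N, 48.2500° E

Field L=11, Q=16: +11·20° lon, +16·10° lat → SW at lon 40°, lat 70°.
Square 4, 1: +4·2° lon, +1·1° lat → SW at lon 48°, lat 71°.
Subsquare d=3, x=23: +3·0.0833333° lon, +23·0.0416667° lat → SW at lon 48.25°, lat 71.9583°.
latitude 71.9583° N, longitude 48.2500° E.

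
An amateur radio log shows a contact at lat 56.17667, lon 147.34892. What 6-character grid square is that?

Offset from 180°W / 90°S: lon 327.3489°, lat 146.1767°.
Field (20°×10°, letters A–R): 327.3489/20 → 16 → Q, 146.1767/10 → 14 → O; chars QO.
Square (2°×1°, digits 0–9): 7.3489/2 → 3, 6.1767/1 → 6; chars 36.
Subsquare (5′×2.5′, letters a–x): 1.3489/0.0833333 → 16 → q, 0.1767/0.0416667 → 4 → e; chars qe.

QO36qe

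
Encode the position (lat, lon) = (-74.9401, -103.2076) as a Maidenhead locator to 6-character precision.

Shift to the Maidenhead origin (180°W, 90°S): lon 76.7924, lat 15.0599.
Field: 76.7924/20 → 3 → D, 15.0599/10 → 1 → B; chars DB.
Square: 16.7924/2 → 8, 5.0599/1 → 5; chars 85.
Subsquare: 0.7924/0.0833333 → 9 → j, 0.0599/0.0416667 → 1 → b; chars jb.

DB85jb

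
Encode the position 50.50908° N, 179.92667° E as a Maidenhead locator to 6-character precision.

RO90xm

Offset from 180°W / 90°S: lon 359.9267°, lat 140.5091°.
Field (20°×10°, letters A–R): lon ⌊359.9267/20⌋ = 17 → R; lat ⌊140.5091/10⌋ = 14 → O.
Square (2°×1°, digits 0–9): lon ⌊19.9267/2⌋ = 9; lat ⌊0.5091/1⌋ = 0.
Subsquare (5′×2.5′, letters a–x): lon ⌊1.9267/0.0833333⌋ = 23 → x; lat ⌊0.5091/0.0416667⌋ = 12 → m.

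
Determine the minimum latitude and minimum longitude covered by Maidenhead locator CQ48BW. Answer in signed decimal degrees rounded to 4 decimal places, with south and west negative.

Field C=2, Q=16: +2·20° lon, +16·10° lat → SW at lon -140°, lat 70°.
Square 4, 8: +4·2° lon, +8·1° lat → SW at lon -132°, lat 78°.
Subsquare b=1, w=22: +1·0.0833333° lon, +22·0.0416667° lat → SW at lon -131.917°, lat 78.9167°.
latitude 78.9167, longitude -131.9167.

78.9167, -131.9167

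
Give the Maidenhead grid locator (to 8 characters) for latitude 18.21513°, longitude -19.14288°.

IK08kf21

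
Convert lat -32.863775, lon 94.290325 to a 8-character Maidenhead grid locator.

Offset from 180°W / 90°S: lon 274.29032°, lat 57.13623°.
Field: lon ⌊274.29032/20⌋ = 13 → N; lat ⌊57.13623/10⌋ = 5 → F.
Square: lon ⌊14.29032/2⌋ = 7; lat ⌊7.13623/1⌋ = 7.
Subsquare: lon ⌊0.29032/0.0833333⌋ = 3 → d; lat ⌊0.13623/0.0416667⌋ = 3 → d.
Extended square: lon ⌊0.04032/0.00833333⌋ = 4; lat ⌊0.01123/0.00416667⌋ = 2.

NF77dd42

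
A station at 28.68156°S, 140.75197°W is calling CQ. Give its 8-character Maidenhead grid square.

BG91oh96

Offset from 180°W / 90°S: lon 39.24803°, lat 61.31844°.
Field: lon ⌊39.24803/20⌋ = 1 → B; lat ⌊61.31844/10⌋ = 6 → G.
Square: lon ⌊19.24803/2⌋ = 9; lat ⌊1.31844/1⌋ = 1.
Subsquare: lon ⌊1.24803/0.0833333⌋ = 14 → o; lat ⌊0.31844/0.0416667⌋ = 7 → h.
Extended square: lon ⌊0.08136/0.00833333⌋ = 9; lat ⌊0.02677/0.00416667⌋ = 6.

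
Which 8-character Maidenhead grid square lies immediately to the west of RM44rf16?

RM44rf06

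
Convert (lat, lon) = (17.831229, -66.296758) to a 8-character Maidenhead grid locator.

FK67ut49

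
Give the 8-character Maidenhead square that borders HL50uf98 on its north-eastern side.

HL50vf09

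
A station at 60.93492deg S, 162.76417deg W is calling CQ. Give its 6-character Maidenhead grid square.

AC89ob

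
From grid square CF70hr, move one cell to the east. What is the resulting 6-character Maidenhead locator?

Longitude subsquare h = 7; +1 → 8 = i.
The latitude characters are unchanged.

CF70ir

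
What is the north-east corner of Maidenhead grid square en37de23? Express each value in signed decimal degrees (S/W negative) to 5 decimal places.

47.18333, -93.72500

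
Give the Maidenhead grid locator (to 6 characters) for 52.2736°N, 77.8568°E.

MO82wg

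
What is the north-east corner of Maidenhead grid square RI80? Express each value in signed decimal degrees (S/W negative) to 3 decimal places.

-9.000, 178.000

Field R=17, I=8: +17·20° lon, +8·10° lat → SW at lon 160°, lat -10°.
Square 8, 0: +8·2° lon, +0·1° lat → SW at lon 176°, lat -10°.
Cell spans 2° lon × 1° lat. NE corner is SW corner plus one full cell.
latitude -9.000, longitude 178.000.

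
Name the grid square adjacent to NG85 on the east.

Longitude square 8; +1 → 9.
The latitude characters are unchanged.

NG95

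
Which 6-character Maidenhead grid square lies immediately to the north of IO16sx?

Latitude subsquare x = 23; +1 → 24, wraps to 0 = a, carry into square.
Latitude square 6; +1 → 7.
The longitude characters are unchanged.

IO17sa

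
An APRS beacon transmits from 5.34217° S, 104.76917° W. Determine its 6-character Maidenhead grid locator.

DI74op

Shift to the Maidenhead origin (180°W, 90°S): lon 75.2308, lat 84.6578.
Field: 75.2308/20 → 3 → D, 84.6578/10 → 8 → I; chars DI.
Square: 15.2308/2 → 7, 4.6578/1 → 4; chars 74.
Subsquare: 1.2308/0.0833333 → 14 → o, 0.6578/0.0416667 → 15 → p; chars op.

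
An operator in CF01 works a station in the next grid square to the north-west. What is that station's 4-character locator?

Longitude square 0; −1 → -1, wraps to 9, carry into field.
Longitude field C = 2; −1 → 1 = B.
Latitude square 1; +1 → 2.

BF92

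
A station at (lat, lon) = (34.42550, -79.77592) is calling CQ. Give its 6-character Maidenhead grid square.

FM04ck

Add 180° to longitude and 90° to latitude: 100.2241, 124.4255.
Field: lon ⌊100.2241/20⌋ = 5 → F; lat ⌊124.4255/10⌋ = 12 → M.
Square: lon ⌊0.2241/2⌋ = 0; lat ⌊4.4255/1⌋ = 4.
Subsquare: lon ⌊0.2241/0.0833333⌋ = 2 → c; lat ⌊0.4255/0.0416667⌋ = 10 → k.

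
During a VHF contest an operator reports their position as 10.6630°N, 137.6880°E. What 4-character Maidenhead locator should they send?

PK80

Add 180° to longitude and 90° to latitude: 317.69, 100.66.
Field (20°×10°, letters A–R): 317.69/20 → 15 → P, 100.66/10 → 10 → K; chars PK.
Square (2°×1°, digits 0–9): 17.69/2 → 8, 0.66/1 → 0; chars 80.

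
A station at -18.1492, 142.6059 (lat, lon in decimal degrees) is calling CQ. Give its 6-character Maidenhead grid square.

QH11hu

Shift to the Maidenhead origin (180°W, 90°S): lon 322.6059, lat 71.8508.
Field (20°×10°, letters A–R): 322.6059/20 → 16 → Q, 71.8508/10 → 7 → H; chars QH.
Square (2°×1°, digits 0–9): 2.6059/2 → 1, 1.8508/1 → 1; chars 11.
Subsquare (5′×2.5′, letters a–x): 0.6059/0.0833333 → 7 → h, 0.8508/0.0416667 → 20 → u; chars hu.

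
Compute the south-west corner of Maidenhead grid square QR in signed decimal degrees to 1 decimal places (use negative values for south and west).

80.0, 140.0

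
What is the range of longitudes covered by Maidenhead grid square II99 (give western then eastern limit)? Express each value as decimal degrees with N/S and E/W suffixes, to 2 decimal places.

2.00° W, 0.00° E

Field I=8, I=8: +8·20° lon, +8·10° lat → SW at lon -20°, lat -10°.
Square 9, 9: +9·2° lon, +9·1° lat → SW at lon -2°, lat -1°.
Cell spans 2° lon × 1° lat.
west 2.00° W, east 0.00° E.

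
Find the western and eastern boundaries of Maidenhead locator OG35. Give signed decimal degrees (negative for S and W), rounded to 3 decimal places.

106.000, 108.000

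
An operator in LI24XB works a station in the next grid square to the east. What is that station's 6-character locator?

LI34ab

Longitude subsquare x = 23; +1 → 24, wraps to 0 = a, carry into square.
Longitude square 2; +1 → 3.
The latitude characters are unchanged.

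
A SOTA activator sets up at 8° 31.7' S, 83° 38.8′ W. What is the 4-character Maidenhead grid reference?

EI81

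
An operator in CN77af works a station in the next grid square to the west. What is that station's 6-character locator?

CN67xf

Longitude subsquare a = 0; −1 → -1, wraps to 23 = x, carry into square.
Longitude square 7; −1 → 6.
The latitude characters are unchanged.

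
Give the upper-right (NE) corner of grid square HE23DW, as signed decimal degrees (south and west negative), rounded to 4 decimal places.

-46.0417, -35.6667

Field H=7, E=4: +7·20° lon, +4·10° lat → SW at lon -40°, lat -50°.
Square 2, 3: +2·2° lon, +3·1° lat → SW at lon -36°, lat -47°.
Subsquare d=3, w=22: +3·0.0833333° lon, +22·0.0416667° lat → SW at lon -35.75°, lat -46.0833°.
Cell spans 0.0833333° lon × 0.0416667° lat. NE corner is SW corner plus one full cell.
latitude -46.0417, longitude -35.6667.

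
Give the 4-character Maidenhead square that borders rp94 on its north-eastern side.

AP05

Longitude square 9; +1 → 10, wraps to 0, carry into field.
Longitude field R = 17; +1 → 18, wraps to 0 = A, wrapping around the antimeridian.
Latitude square 4; +1 → 5.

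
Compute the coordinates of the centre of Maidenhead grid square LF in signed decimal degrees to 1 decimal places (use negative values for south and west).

-35.0, 50.0

Field L=11, F=5: +11·20° lon, +5·10° lat → SW at lon 40°, lat -40°.
Cell spans 20° lon × 10° lat. Centre is SW corner plus half of each.
latitude -35.0, longitude 50.0.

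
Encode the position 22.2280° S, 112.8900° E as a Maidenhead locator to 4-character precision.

OG67

Offset from 180°W / 90°S: lon 292.89°, lat 67.77°.
Field: lon ⌊292.89/20⌋ = 14 → O; lat ⌊67.77/10⌋ = 6 → G.
Square: lon ⌊12.89/2⌋ = 6; lat ⌊7.77/1⌋ = 7.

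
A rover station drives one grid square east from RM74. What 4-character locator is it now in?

Longitude square 7; +1 → 8.
The latitude characters are unchanged.

RM84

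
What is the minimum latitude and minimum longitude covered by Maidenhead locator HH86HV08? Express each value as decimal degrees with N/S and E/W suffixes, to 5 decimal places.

Field H=7, H=7: +7·20° lon, +7·10° lat → SW at lon -40°, lat -20°.
Square 8, 6: +8·2° lon, +6·1° lat → SW at lon -24°, lat -14°.
Subsquare h=7, v=21: +7·0.0833333° lon, +21·0.0416667° lat → SW at lon -23.4167°, lat -13.125°.
Extended square 0, 8: +0·0.00833333° lon, +8·0.00416667° lat → SW at lon -23.4167°, lat -13.0917°.
latitude 13.09167° S, longitude 23.41667° W.

13.09167° S, 23.41667° W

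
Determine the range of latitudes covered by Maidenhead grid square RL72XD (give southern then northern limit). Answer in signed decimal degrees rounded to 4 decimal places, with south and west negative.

Field R=17, L=11: +17·20° lon, +11·10° lat → SW at lon 160°, lat 20°.
Square 7, 2: +7·2° lon, +2·1° lat → SW at lon 174°, lat 22°.
Subsquare x=23, d=3: +23·0.0833333° lon, +3·0.0416667° lat → SW at lon 175.917°, lat 22.125°.
Cell spans 0.0833333° lon × 0.0416667° lat.
south 22.1250, north 22.1667.

22.1250, 22.1667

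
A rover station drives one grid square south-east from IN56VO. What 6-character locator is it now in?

Longitude subsquare v = 21; +1 → 22 = w.
Latitude subsquare o = 14; −1 → 13 = n.

IN56wn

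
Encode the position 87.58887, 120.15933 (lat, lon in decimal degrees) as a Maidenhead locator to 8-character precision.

PR07bo91

Add 180° to longitude and 90° to latitude: 300.15933, 177.58887.
Field: lon ⌊300.15933/20⌋ = 15 → P; lat ⌊177.58887/10⌋ = 17 → R.
Square: lon ⌊0.15933/2⌋ = 0; lat ⌊7.58887/1⌋ = 7.
Subsquare: lon ⌊0.15933/0.0833333⌋ = 1 → b; lat ⌊0.58887/0.0416667⌋ = 14 → o.
Extended square: lon ⌊0.07600/0.00833333⌋ = 9; lat ⌊0.00554/0.00416667⌋ = 1.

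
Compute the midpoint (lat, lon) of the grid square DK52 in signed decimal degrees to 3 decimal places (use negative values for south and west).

Field D=3, K=10: +3·20° lon, +10·10° lat → SW at lon -120°, lat 10°.
Square 5, 2: +5·2° lon, +2·1° lat → SW at lon -110°, lat 12°.
Cell spans 2° lon × 1° lat. Centre is SW corner plus half of each.
latitude 12.500, longitude -109.000.

12.500, -109.000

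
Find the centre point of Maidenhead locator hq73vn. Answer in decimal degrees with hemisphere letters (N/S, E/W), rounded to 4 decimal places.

73.5625° N, 24.2083° W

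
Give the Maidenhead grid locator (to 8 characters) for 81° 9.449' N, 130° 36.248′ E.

PR51hd27

Add 180° to longitude and 90° to latitude: 310.60413, 171.15748.
Field (20°×10°, letters A–R): 310.60413/20 → 15 → P, 171.15748/10 → 17 → R; chars PR.
Square (2°×1°, digits 0–9): 10.60413/2 → 5, 1.15748/1 → 1; chars 51.
Subsquare (5′×2.5′, letters a–x): 0.60413/0.0833333 → 7 → h, 0.15748/0.0416667 → 3 → d; chars hd.
Extended square (30″×15″, digits 0–9): 0.02080/0.00833333 → 2, 0.03248/0.00416667 → 7; chars 27.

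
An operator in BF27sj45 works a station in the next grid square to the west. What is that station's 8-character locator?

Longitude extended square 4; −1 → 3.
The latitude characters are unchanged.

BF27sj35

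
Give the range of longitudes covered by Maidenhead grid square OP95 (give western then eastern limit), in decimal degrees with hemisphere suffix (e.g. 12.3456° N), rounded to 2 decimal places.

118.00° E, 120.00° E

Field O=14, P=15: +14·20° lon, +15·10° lat → SW at lon 100°, lat 60°.
Square 9, 5: +9·2° lon, +5·1° lat → SW at lon 118°, lat 65°.
Cell spans 2° lon × 1° lat.
west 118.00° E, east 120.00° E.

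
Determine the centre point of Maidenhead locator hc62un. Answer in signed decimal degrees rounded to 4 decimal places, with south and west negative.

-67.4375, -26.2917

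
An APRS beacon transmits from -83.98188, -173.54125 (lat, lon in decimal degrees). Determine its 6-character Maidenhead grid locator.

Offset from 180°W / 90°S: lon 6.4588°, lat 6.0181°.
Field (20°×10°, letters A–R): 6.4588/20 → 0 → A, 6.0181/10 → 0 → A; chars AA.
Square (2°×1°, digits 0–9): 6.4588/2 → 3, 6.0181/1 → 6; chars 36.
Subsquare (5′×2.5′, letters a–x): 0.4588/0.0833333 → 5 → f, 0.0181/0.0416667 → 0 → a; chars fa.

AA36fa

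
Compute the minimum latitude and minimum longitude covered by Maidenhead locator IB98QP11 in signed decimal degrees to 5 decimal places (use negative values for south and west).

-71.37083, -0.65833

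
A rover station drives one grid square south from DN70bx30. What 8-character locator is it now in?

DN70bw39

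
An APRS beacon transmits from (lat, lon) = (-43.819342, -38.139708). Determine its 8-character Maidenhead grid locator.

Add 180° to longitude and 90° to latitude: 141.86029, 46.18066.
Field: 141.86029/20 → 7 → H, 46.18066/10 → 4 → E; chars HE.
Square: 1.86029/2 → 0, 6.18066/1 → 6; chars 06.
Subsquare: 1.86029/0.0833333 → 22 → w, 0.18066/0.0416667 → 4 → e; chars we.
Extended square: 0.02696/0.00833333 → 3, 0.01399/0.00416667 → 3; chars 33.

HE06we33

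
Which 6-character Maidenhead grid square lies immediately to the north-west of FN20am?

Longitude subsquare a = 0; −1 → -1, wraps to 23 = x, carry into square.
Longitude square 2; −1 → 1.
Latitude subsquare m = 12; +1 → 13 = n.

FN10xn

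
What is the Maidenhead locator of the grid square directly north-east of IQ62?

Longitude square 6; +1 → 7.
Latitude square 2; +1 → 3.

IQ73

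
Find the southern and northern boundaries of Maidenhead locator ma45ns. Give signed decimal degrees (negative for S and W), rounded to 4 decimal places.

-84.2500, -84.2083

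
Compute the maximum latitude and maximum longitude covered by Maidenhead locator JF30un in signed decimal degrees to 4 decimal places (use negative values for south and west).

Field J=9, F=5: +9·20° lon, +5·10° lat → SW at lon 0°, lat -40°.
Square 3, 0: +3·2° lon, +0·1° lat → SW at lon 6°, lat -40°.
Subsquare u=20, n=13: +20·0.0833333° lon, +13·0.0416667° lat → SW at lon 7.66667°, lat -39.4583°.
Cell spans 0.0833333° lon × 0.0416667° lat. NE corner is SW corner plus one full cell.
latitude -39.4167, longitude 7.7500.

-39.4167, 7.7500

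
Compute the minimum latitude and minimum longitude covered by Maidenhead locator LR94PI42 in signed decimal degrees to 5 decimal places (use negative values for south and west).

84.34167, 59.28333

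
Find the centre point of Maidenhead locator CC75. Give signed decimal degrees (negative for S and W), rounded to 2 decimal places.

Field C=2, C=2: +2·20° lon, +2·10° lat → SW at lon -140°, lat -70°.
Square 7, 5: +7·2° lon, +5·1° lat → SW at lon -126°, lat -65°.
Cell spans 2° lon × 1° lat. Centre is SW corner plus half of each.
latitude -64.50, longitude -125.00.

-64.50, -125.00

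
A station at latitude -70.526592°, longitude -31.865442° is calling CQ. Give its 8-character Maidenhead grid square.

HB49bl63

Shift to the Maidenhead origin (180°W, 90°S): lon 148.13456, lat 19.47341.
Field: 148.13456/20 → 7 → H, 19.47341/10 → 1 → B; chars HB.
Square: 8.13456/2 → 4, 9.47341/1 → 9; chars 49.
Subsquare: 0.13456/0.0833333 → 1 → b, 0.47341/0.0416667 → 11 → l; chars bl.
Extended square: 0.05122/0.00833333 → 6, 0.01507/0.00416667 → 3; chars 63.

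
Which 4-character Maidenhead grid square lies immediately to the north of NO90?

NO91

Latitude square 0; +1 → 1.
The longitude characters are unchanged.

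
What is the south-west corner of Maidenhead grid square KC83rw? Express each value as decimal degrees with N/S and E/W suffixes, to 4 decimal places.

66.0833° S, 37.4167° E

Field K=10, C=2: +10·20° lon, +2·10° lat → SW at lon 20°, lat -70°.
Square 8, 3: +8·2° lon, +3·1° lat → SW at lon 36°, lat -67°.
Subsquare r=17, w=22: +17·0.0833333° lon, +22·0.0416667° lat → SW at lon 37.4167°, lat -66.0833°.
latitude 66.0833° S, longitude 37.4167° E.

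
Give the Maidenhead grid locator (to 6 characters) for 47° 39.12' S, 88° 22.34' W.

Shift to the Maidenhead origin (180°W, 90°S): lon 91.6277, lat 42.3480.
Field (20°×10°, letters A–R): 91.6277/20 → 4 → E, 42.3480/10 → 4 → E; chars EE.
Square (2°×1°, digits 0–9): 11.6277/2 → 5, 2.3480/1 → 2; chars 52.
Subsquare (5′×2.5′, letters a–x): 1.6277/0.0833333 → 19 → t, 0.3480/0.0416667 → 8 → i; chars ti.

EE52ti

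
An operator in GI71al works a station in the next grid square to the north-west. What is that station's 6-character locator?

Longitude subsquare a = 0; −1 → -1, wraps to 23 = x, carry into square.
Longitude square 7; −1 → 6.
Latitude subsquare l = 11; +1 → 12 = m.

GI61xm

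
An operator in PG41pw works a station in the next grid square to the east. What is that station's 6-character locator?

PG41qw

Longitude subsquare p = 15; +1 → 16 = q.
The latitude characters are unchanged.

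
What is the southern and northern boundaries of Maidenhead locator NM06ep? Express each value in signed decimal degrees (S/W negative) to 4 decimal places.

36.6250, 36.6667

Field N=13, M=12: +13·20° lon, +12·10° lat → SW at lon 80°, lat 30°.
Square 0, 6: +0·2° lon, +6·1° lat → SW at lon 80°, lat 36°.
Subsquare e=4, p=15: +4·0.0833333° lon, +15·0.0416667° lat → SW at lon 80.3333°, lat 36.625°.
Cell spans 0.0833333° lon × 0.0416667° lat.
south 36.6250, north 36.6667.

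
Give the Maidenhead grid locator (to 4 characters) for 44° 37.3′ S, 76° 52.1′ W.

FE15

Add 180° to longitude and 90° to latitude: 103.13, 45.38.
Field: lon ⌊103.13/20⌋ = 5 → F; lat ⌊45.38/10⌋ = 4 → E.
Square: lon ⌊3.13/2⌋ = 1; lat ⌊5.38/1⌋ = 5.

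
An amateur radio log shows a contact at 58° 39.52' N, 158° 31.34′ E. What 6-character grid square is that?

QO98gp

Add 180° to longitude and 90° to latitude: 338.5223, 148.6587.
Field: 338.5223/20 → 16 → Q, 148.6587/10 → 14 → O; chars QO.
Square: 18.5223/2 → 9, 8.6587/1 → 8; chars 98.
Subsquare: 0.5223/0.0833333 → 6 → g, 0.6587/0.0416667 → 15 → p; chars gp.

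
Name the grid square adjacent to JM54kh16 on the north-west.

JM54kh07

Longitude extended square 1; −1 → 0.
Latitude extended square 6; +1 → 7.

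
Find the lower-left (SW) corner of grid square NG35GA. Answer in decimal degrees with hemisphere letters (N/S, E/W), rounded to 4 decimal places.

Field N=13, G=6: +13·20° lon, +6·10° lat → SW at lon 80°, lat -30°.
Square 3, 5: +3·2° lon, +5·1° lat → SW at lon 86°, lat -25°.
Subsquare g=6, a=0: +6·0.0833333° lon, +0·0.0416667° lat → SW at lon 86.5°, lat -25°.
latitude 25.0000° S, longitude 86.5000° E.

25.0000° S, 86.5000° E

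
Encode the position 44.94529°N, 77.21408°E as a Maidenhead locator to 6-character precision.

MN84ow

Offset from 180°W / 90°S: lon 257.2141°, lat 134.9453°.
Field (20°×10°, letters A–R): lon ⌊257.2141/20⌋ = 12 → M; lat ⌊134.9453/10⌋ = 13 → N.
Square (2°×1°, digits 0–9): lon ⌊17.2141/2⌋ = 8; lat ⌊4.9453/1⌋ = 4.
Subsquare (5′×2.5′, letters a–x): lon ⌊1.2141/0.0833333⌋ = 14 → o; lat ⌊0.9453/0.0416667⌋ = 22 → w.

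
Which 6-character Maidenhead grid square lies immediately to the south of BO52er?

Latitude subsquare r = 17; −1 → 16 = q.
The longitude characters are unchanged.

BO52eq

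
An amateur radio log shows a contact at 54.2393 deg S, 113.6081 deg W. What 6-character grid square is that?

Offset from 180°W / 90°S: lon 66.3919°, lat 35.7607°.
Field: lon ⌊66.3919/20⌋ = 3 → D; lat ⌊35.7607/10⌋ = 3 → D.
Square: lon ⌊6.3919/2⌋ = 3; lat ⌊5.7607/1⌋ = 5.
Subsquare: lon ⌊0.3919/0.0833333⌋ = 4 → e; lat ⌊0.7607/0.0416667⌋ = 18 → s.

DD35es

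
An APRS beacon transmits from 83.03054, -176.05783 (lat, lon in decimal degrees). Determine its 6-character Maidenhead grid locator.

Shift to the Maidenhead origin (180°W, 90°S): lon 3.9422, lat 173.0305.
Field: 3.9422/20 → 0 → A, 173.0305/10 → 17 → R; chars AR.
Square: 3.9422/2 → 1, 3.0305/1 → 3; chars 13.
Subsquare: 1.9422/0.0833333 → 23 → x, 0.0305/0.0416667 → 0 → a; chars xa.

AR13xa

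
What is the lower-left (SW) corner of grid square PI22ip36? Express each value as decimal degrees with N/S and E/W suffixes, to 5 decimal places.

7.35000° S, 124.69167° E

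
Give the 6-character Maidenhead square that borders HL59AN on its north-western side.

HL49xo

Longitude subsquare a = 0; −1 → -1, wraps to 23 = x, carry into square.
Longitude square 5; −1 → 4.
Latitude subsquare n = 13; +1 → 14 = o.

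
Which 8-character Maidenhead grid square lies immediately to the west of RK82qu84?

RK82qu74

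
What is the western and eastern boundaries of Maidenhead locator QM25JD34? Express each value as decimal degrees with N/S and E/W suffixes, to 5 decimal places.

Field Q=16, M=12: +16·20° lon, +12·10° lat → SW at lon 140°, lat 30°.
Square 2, 5: +2·2° lon, +5·1° lat → SW at lon 144°, lat 35°.
Subsquare j=9, d=3: +9·0.0833333° lon, +3·0.0416667° lat → SW at lon 144.75°, lat 35.125°.
Extended square 3, 4: +3·0.00833333° lon, +4·0.00416667° lat → SW at lon 144.775°, lat 35.1417°.
Cell spans 0.00833333° lon × 0.00416667° lat.
west 144.77500° E, east 144.78333° E.

144.77500° E, 144.78333° E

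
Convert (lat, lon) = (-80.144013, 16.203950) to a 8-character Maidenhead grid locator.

JA89cu45

Shift to the Maidenhead origin (180°W, 90°S): lon 196.20395, lat 9.85599.
Field: 196.20395/20 → 9 → J, 9.85599/10 → 0 → A; chars JA.
Square: 16.20395/2 → 8, 9.85599/1 → 9; chars 89.
Subsquare: 0.20395/0.0833333 → 2 → c, 0.85599/0.0416667 → 20 → u; chars cu.
Extended square: 0.03728/0.00833333 → 4, 0.02265/0.00416667 → 5; chars 45.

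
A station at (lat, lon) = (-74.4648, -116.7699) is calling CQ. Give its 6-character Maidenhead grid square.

Add 180° to longitude and 90° to latitude: 63.2301, 15.5352.
Field: 63.2301/20 → 3 → D, 15.5352/10 → 1 → B; chars DB.
Square: 3.2301/2 → 1, 5.5352/1 → 5; chars 15.
Subsquare: 1.2301/0.0833333 → 14 → o, 0.5352/0.0416667 → 12 → m; chars om.

DB15om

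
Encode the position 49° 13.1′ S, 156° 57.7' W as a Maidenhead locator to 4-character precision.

BE10

Add 180° to longitude and 90° to latitude: 23.04, 40.78.
Field: 23.04/20 → 1 → B, 40.78/10 → 4 → E; chars BE.
Square: 3.04/2 → 1, 0.78/1 → 0; chars 10.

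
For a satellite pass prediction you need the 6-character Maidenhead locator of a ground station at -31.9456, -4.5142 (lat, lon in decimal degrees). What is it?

Shift to the Maidenhead origin (180°W, 90°S): lon 175.4858, lat 58.0544.
Field (20°×10°, letters A–R): 175.4858/20 → 8 → I, 58.0544/10 → 5 → F; chars IF.
Square (2°×1°, digits 0–9): 15.4858/2 → 7, 8.0544/1 → 8; chars 78.
Subsquare (5′×2.5′, letters a–x): 1.4858/0.0833333 → 17 → r, 0.0544/0.0416667 → 1 → b; chars rb.

IF78rb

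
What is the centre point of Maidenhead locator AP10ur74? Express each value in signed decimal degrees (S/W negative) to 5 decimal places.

60.72708, -176.27083

Field A=0, P=15: +0·20° lon, +15·10° lat → SW at lon -180°, lat 60°.
Square 1, 0: +1·2° lon, +0·1° lat → SW at lon -178°, lat 60°.
Subsquare u=20, r=17: +20·0.0833333° lon, +17·0.0416667° lat → SW at lon -176.333°, lat 60.7083°.
Extended square 7, 4: +7·0.00833333° lon, +4·0.00416667° lat → SW at lon -176.275°, lat 60.725°.
Cell spans 0.00833333° lon × 0.00416667° lat. Centre is SW corner plus half of each.
latitude 60.72708, longitude -176.27083.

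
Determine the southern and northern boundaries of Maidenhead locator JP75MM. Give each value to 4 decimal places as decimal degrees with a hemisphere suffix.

65.5000° N, 65.5417° N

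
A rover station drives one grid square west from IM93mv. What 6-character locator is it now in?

Longitude subsquare m = 12; −1 → 11 = l.
The latitude characters are unchanged.

IM93lv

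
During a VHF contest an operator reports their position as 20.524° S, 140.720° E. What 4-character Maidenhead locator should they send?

QG09

Add 180° to longitude and 90° to latitude: 320.72, 69.48.
Field (20°×10°, letters A–R): 320.72/20 → 16 → Q, 69.48/10 → 6 → G; chars QG.
Square (2°×1°, digits 0–9): 0.72/2 → 0, 9.48/1 → 9; chars 09.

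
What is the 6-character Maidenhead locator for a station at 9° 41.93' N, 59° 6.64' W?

Offset from 180°W / 90°S: lon 120.8893°, lat 99.6988°.
Field: lon ⌊120.8893/20⌋ = 6 → G; lat ⌊99.6988/10⌋ = 9 → J.
Square: lon ⌊0.8893/2⌋ = 0; lat ⌊9.6988/1⌋ = 9.
Subsquare: lon ⌊0.8893/0.0833333⌋ = 10 → k; lat ⌊0.6988/0.0416667⌋ = 16 → q.

GJ09kq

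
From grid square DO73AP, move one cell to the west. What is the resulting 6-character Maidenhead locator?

Longitude subsquare a = 0; −1 → -1, wraps to 23 = x, carry into square.
Longitude square 7; −1 → 6.
The latitude characters are unchanged.

DO63xp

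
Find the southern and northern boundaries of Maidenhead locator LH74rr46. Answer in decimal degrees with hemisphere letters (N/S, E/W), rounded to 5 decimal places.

Field L=11, H=7: +11·20° lon, +7·10° lat → SW at lon 40°, lat -20°.
Square 7, 4: +7·2° lon, +4·1° lat → SW at lon 54°, lat -16°.
Subsquare r=17, r=17: +17·0.0833333° lon, +17·0.0416667° lat → SW at lon 55.4167°, lat -15.2917°.
Extended square 4, 6: +4·0.00833333° lon, +6·0.00416667° lat → SW at lon 55.45°, lat -15.2667°.
Cell spans 0.00833333° lon × 0.00416667° lat.
south 15.26667° S, north 15.26250° S.

15.26667° S, 15.26250° S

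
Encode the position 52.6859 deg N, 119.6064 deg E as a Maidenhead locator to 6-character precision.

OO92tq

Add 180° to longitude and 90° to latitude: 299.6064, 142.6859.
Field: lon ⌊299.6064/20⌋ = 14 → O; lat ⌊142.6859/10⌋ = 14 → O.
Square: lon ⌊19.6064/2⌋ = 9; lat ⌊2.6859/1⌋ = 2.
Subsquare: lon ⌊1.6064/0.0833333⌋ = 19 → t; lat ⌊0.6859/0.0416667⌋ = 16 → q.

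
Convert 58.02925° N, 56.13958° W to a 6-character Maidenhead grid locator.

GO18wa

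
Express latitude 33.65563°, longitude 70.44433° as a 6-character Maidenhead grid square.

MM53fp

Offset from 180°W / 90°S: lon 250.4443°, lat 123.6556°.
Field (20°×10°, letters A–R): 250.4443/20 → 12 → M, 123.6556/10 → 12 → M; chars MM.
Square (2°×1°, digits 0–9): 10.4443/2 → 5, 3.6556/1 → 3; chars 53.
Subsquare (5′×2.5′, letters a–x): 0.4443/0.0833333 → 5 → f, 0.6556/0.0416667 → 15 → p; chars fp.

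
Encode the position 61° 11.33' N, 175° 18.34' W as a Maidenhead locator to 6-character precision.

AP21ie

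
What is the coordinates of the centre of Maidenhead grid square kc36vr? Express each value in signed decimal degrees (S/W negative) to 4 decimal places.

-63.2708, 27.7917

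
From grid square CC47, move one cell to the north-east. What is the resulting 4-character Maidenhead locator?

CC58

Longitude square 4; +1 → 5.
Latitude square 7; +1 → 8.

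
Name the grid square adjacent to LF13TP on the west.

LF13sp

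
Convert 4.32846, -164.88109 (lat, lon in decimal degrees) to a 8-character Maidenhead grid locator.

AJ74nh48

Offset from 180°W / 90°S: lon 15.11891°, lat 94.32846°.
Field: 15.11891/20 → 0 → A, 94.32846/10 → 9 → J; chars AJ.
Square: 15.11891/2 → 7, 4.32846/1 → 4; chars 74.
Subsquare: 1.11891/0.0833333 → 13 → n, 0.32846/0.0416667 → 7 → h; chars nh.
Extended square: 0.03558/0.00833333 → 4, 0.03679/0.00416667 → 8; chars 48.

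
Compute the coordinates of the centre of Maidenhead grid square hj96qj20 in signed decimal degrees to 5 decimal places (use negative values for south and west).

Field H=7, J=9: +7·20° lon, +9·10° lat → SW at lon -40°, lat 0°.
Square 9, 6: +9·2° lon, +6·1° lat → SW at lon -22°, lat 6°.
Subsquare q=16, j=9: +16·0.0833333° lon, +9·0.0416667° lat → SW at lon -20.6667°, lat 6.375°.
Extended square 2, 0: +2·0.00833333° lon, +0·0.00416667° lat → SW at lon -20.65°, lat 6.375°.
Cell spans 0.00833333° lon × 0.00416667° lat. Centre is SW corner plus half of each.
latitude 6.37708, longitude -20.64583.

6.37708, -20.64583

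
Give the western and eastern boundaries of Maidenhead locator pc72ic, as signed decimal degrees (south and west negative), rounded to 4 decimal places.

Field P=15, C=2: +15·20° lon, +2·10° lat → SW at lon 120°, lat -70°.
Square 7, 2: +7·2° lon, +2·1° lat → SW at lon 134°, lat -68°.
Subsquare i=8, c=2: +8·0.0833333° lon, +2·0.0416667° lat → SW at lon 134.667°, lat -67.9167°.
Cell spans 0.0833333° lon × 0.0416667° lat.
west 134.6667, east 134.7500.

134.6667, 134.7500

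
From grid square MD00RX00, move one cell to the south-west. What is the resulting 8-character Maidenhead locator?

MD00qw99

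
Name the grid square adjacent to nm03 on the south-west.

Longitude square 0; −1 → -1, wraps to 9, carry into field.
Longitude field N = 13; −1 → 12 = M.
Latitude square 3; −1 → 2.

MM92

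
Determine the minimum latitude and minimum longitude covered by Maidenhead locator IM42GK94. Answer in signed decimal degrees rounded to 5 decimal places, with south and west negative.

32.43333, -11.42500

Field I=8, M=12: +8·20° lon, +12·10° lat → SW at lon -20°, lat 30°.
Square 4, 2: +4·2° lon, +2·1° lat → SW at lon -12°, lat 32°.
Subsquare g=6, k=10: +6·0.0833333° lon, +10·0.0416667° lat → SW at lon -11.5°, lat 32.4167°.
Extended square 9, 4: +9·0.00833333° lon, +4·0.00416667° lat → SW at lon -11.425°, lat 32.4333°.
latitude 32.43333, longitude -11.42500.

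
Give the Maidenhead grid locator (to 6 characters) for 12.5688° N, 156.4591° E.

Add 180° to longitude and 90° to latitude: 336.4591, 102.5688.
Field (20°×10°, letters A–R): lon ⌊336.4591/20⌋ = 16 → Q; lat ⌊102.5688/10⌋ = 10 → K.
Square (2°×1°, digits 0–9): lon ⌊16.4591/2⌋ = 8; lat ⌊2.5688/1⌋ = 2.
Subsquare (5′×2.5′, letters a–x): lon ⌊0.4591/0.0833333⌋ = 5 → f; lat ⌊0.5688/0.0416667⌋ = 13 → n.

QK82fn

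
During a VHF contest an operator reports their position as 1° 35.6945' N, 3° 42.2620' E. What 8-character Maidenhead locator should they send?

JJ11uo42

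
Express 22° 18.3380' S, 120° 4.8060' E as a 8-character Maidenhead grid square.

PG07aq96

Add 180° to longitude and 90° to latitude: 300.08010, 67.69437.
Field: 300.08010/20 → 15 → P, 67.69437/10 → 6 → G; chars PG.
Square: 0.08010/2 → 0, 7.69437/1 → 7; chars 07.
Subsquare: 0.08010/0.0833333 → 0 → a, 0.69437/0.0416667 → 16 → q; chars aq.
Extended square: 0.08010/0.00833333 → 9, 0.02770/0.00416667 → 6; chars 96.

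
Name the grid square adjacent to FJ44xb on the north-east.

Longitude subsquare x = 23; +1 → 24, wraps to 0 = a, carry into square.
Longitude square 4; +1 → 5.
Latitude subsquare b = 1; +1 → 2 = c.

FJ54ac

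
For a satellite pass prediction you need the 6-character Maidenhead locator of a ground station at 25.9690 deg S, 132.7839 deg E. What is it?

PG64ja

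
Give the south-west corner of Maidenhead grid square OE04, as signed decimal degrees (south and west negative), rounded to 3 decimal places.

-46.000, 100.000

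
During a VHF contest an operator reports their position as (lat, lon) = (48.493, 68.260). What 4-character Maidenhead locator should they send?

MN48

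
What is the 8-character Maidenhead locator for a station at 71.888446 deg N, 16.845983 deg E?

JQ81kv13

Shift to the Maidenhead origin (180°W, 90°S): lon 196.84598, lat 161.88845.
Field (20°×10°, letters A–R): lon ⌊196.84598/20⌋ = 9 → J; lat ⌊161.88845/10⌋ = 16 → Q.
Square (2°×1°, digits 0–9): lon ⌊16.84598/2⌋ = 8; lat ⌊1.88845/1⌋ = 1.
Subsquare (5′×2.5′, letters a–x): lon ⌊0.84598/0.0833333⌋ = 10 → k; lat ⌊0.88845/0.0416667⌋ = 21 → v.
Extended square (30″×15″, digits 0–9): lon ⌊0.01265/0.00833333⌋ = 1; lat ⌊0.01345/0.00416667⌋ = 3.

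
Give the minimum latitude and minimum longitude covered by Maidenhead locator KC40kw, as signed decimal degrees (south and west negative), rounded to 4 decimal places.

Field K=10, C=2: +10·20° lon, +2·10° lat → SW at lon 20°, lat -70°.
Square 4, 0: +4·2° lon, +0·1° lat → SW at lon 28°, lat -70°.
Subsquare k=10, w=22: +10·0.0833333° lon, +22·0.0416667° lat → SW at lon 28.8333°, lat -69.0833°.
latitude -69.0833, longitude 28.8333.

-69.0833, 28.8333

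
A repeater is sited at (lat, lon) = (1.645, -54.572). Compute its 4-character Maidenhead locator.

Add 180° to longitude and 90° to latitude: 125.43, 91.64.
Field: 125.43/20 → 6 → G, 91.64/10 → 9 → J; chars GJ.
Square: 5.43/2 → 2, 1.64/1 → 1; chars 21.

GJ21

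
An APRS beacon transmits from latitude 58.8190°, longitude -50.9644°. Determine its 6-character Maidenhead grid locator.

GO48mt

Add 180° to longitude and 90° to latitude: 129.0356, 148.8190.
Field (20°×10°, letters A–R): lon ⌊129.0356/20⌋ = 6 → G; lat ⌊148.8190/10⌋ = 14 → O.
Square (2°×1°, digits 0–9): lon ⌊9.0356/2⌋ = 4; lat ⌊8.8190/1⌋ = 8.
Subsquare (5′×2.5′, letters a–x): lon ⌊1.0356/0.0833333⌋ = 12 → m; lat ⌊0.8190/0.0416667⌋ = 19 → t.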